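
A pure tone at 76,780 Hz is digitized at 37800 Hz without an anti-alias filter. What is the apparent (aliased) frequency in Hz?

1,180 Hz

Nyquist = 37,800/2 = 18,900 Hz; 76,780 Hz exceeds it.
Alias = |76,780 − 2×37,800| = |76,780 − 75,600| = 1,180 Hz.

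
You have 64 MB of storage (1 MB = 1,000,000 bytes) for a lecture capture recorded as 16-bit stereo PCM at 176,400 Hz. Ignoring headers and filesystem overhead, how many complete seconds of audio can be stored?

90 seconds

Uncompressed byte rate = 176,400 × 2 × 2 = 705,600 bytes/s.
Capacity = 64 × 1,000,000 = 64,000,000 bytes.
64,000,000 / 705,600 ≈ 90.7 s → 90 seconds.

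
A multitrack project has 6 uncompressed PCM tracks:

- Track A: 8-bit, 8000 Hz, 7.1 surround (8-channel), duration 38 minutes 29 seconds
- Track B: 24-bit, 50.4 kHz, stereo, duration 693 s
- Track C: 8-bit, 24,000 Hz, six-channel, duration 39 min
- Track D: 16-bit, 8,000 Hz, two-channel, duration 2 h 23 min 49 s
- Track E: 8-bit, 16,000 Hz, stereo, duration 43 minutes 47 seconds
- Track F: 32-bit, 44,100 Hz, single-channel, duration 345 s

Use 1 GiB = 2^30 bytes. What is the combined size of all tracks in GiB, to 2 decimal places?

Track A: 38 minutes 29 seconds = 2,309 s; 8,000 × 2,309 × 1 × 8 = 147,776,000 bytes.
Track B: 50,400 × 693 × 3 × 2 = 209,563,200 bytes.
Track C: 39 min = 2,340 s; 24,000 × 2,340 × 1 × 6 = 336,960,000 bytes.
Track D: 2 h 23 min 49 s = 8,629 s; 8,000 × 8,629 × 2 × 2 = 276,128,000 bytes.
Track E: 43 minutes 47 seconds = 2,627 s; 16,000 × 2,627 × 1 × 2 = 84,064,000 bytes.
Track F: 44,100 × 345 × 4 × 1 = 60,858,000 bytes.
Total = 1,115,349,200 bytes = 1.04 GiB.

1.04 GiB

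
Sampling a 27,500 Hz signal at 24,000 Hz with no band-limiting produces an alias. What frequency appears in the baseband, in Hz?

Nyquist = 24,000/2 = 12,000 Hz; 27,500 Hz exceeds it.
Alias = |27,500 − 1×24,000| = |27,500 − 24,000| = 3,500 Hz.

3,500 Hz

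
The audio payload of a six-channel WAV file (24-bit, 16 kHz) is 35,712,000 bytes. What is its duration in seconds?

124 seconds

Byte rate = 16,000 × 3 × 6 = 288,000 bytes/s.
Duration = 35,712,000 / 288,000 = 124 s.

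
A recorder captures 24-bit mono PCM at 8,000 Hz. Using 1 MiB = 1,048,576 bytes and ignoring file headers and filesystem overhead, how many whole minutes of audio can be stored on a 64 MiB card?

Uncompressed byte rate = 8,000 × 3 × 1 = 24,000 bytes/s.
Capacity = 64 × 1,048,576 = 67,108,864 bytes.
67,108,864 / 24,000 ≈ 2796.2 s → 46 minutes.

46 minutes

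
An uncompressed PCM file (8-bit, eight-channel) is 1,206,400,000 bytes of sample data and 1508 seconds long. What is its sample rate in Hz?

100,000 Hz

Bytes = sample_rate × seconds × bytes_per_sample × channels.
sample_rate = 1,206,400,000 / (1,508 × 1 × 8) = 1,206,400,000 / 12,064 = 100,000 Hz.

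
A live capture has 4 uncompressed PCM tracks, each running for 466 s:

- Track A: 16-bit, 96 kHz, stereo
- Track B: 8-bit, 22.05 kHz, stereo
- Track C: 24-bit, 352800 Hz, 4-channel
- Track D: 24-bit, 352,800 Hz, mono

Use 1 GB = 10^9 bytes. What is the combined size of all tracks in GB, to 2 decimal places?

Track A: 96,000 × 466 × 2 × 2 = 178,944,000 bytes.
Track B: 22,050 × 466 × 1 × 2 = 20,550,600 bytes.
Track C: 352,800 × 466 × 3 × 4 = 1,972,857,600 bytes.
Track D: 352,800 × 466 × 3 × 1 = 493,214,400 bytes.
Total = 2,665,566,600 bytes = 2.67 GB.

2.67 GB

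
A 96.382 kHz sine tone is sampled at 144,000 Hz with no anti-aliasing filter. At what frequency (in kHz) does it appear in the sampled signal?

47.618 kHz

Nyquist = 144,000/2 = 72,000 Hz; 96,382 Hz exceeds it.
Alias = |96,382 − 1×144,000| = |96,382 − 144,000| = 47,618 Hz = 47.618 kHz.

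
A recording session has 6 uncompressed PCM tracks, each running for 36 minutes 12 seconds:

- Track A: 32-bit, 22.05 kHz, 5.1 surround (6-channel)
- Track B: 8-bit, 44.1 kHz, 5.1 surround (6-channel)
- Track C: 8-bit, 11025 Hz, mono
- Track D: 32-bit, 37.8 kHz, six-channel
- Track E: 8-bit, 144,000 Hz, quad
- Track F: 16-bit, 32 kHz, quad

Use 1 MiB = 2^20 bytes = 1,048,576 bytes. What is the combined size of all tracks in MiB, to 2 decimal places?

36 minutes 12 seconds = 2,172 s.
Track A: 22,050 × 2,172 × 4 × 6 = 1,149,422,400 bytes.
Track B: 44,100 × 2,172 × 1 × 6 = 574,711,200 bytes.
Track C: 11,025 × 2,172 × 1 × 1 = 23,946,300 bytes.
Track D: 37,800 × 2,172 × 4 × 6 = 1,970,438,400 bytes.
Track E: 144,000 × 2,172 × 1 × 4 = 1,251,072,000 bytes.
Track F: 32,000 × 2,172 × 2 × 4 = 556,032,000 bytes.
Total = 5,525,622,300 bytes = 5269.64 MiB.

5269.64 MiB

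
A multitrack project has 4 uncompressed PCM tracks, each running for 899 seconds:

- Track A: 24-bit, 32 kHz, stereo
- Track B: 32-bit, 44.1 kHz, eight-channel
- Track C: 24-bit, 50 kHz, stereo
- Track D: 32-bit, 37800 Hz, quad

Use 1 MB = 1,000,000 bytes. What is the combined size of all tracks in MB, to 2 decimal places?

2254.69 MB

Track A: 32,000 × 899 × 3 × 2 = 172,608,000 bytes.
Track B: 44,100 × 899 × 4 × 8 = 1,268,668,800 bytes.
Track C: 50,000 × 899 × 3 × 2 = 269,700,000 bytes.
Track D: 37,800 × 899 × 4 × 4 = 543,715,200 bytes.
Total = 2,254,692,000 bytes = 2254.69 MB.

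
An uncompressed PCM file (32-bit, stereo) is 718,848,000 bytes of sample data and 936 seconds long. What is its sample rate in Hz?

96,000 Hz

Bytes = sample_rate × seconds × bytes_per_sample × channels.
sample_rate = 718,848,000 / (936 × 4 × 2) = 718,848,000 / 7,488 = 96,000 Hz.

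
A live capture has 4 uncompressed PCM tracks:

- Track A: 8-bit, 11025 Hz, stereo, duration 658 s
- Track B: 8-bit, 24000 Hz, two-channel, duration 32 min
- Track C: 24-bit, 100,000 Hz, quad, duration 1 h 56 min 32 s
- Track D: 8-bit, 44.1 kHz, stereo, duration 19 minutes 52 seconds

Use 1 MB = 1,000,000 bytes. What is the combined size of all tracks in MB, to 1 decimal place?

8602.2 MB

Track A: 11,025 × 658 × 1 × 2 = 14,508,900 bytes.
Track B: 32 min = 1,920 s; 24,000 × 1,920 × 1 × 2 = 92,160,000 bytes.
Track C: 1 h 56 min 32 s = 6,992 s; 100,000 × 6,992 × 3 × 4 = 8,390,400,000 bytes.
Track D: 19 minutes 52 seconds = 1,192 s; 44,100 × 1,192 × 1 × 2 = 105,134,400 bytes.
Total = 8,602,203,300 bytes = 8602.2 MB.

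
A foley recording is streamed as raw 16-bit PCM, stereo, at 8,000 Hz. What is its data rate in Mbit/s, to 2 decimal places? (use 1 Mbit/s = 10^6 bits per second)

0.26 Mbit/s

Bit rate = 8,000 × 16 × 2 = 256,000 bits/s.
= 0.26 Mbit/s.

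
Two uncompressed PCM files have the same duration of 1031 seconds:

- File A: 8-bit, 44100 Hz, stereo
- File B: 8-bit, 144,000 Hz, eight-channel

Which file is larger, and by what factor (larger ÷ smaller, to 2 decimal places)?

File B, by a factor of 13.06

File A: 44,100 × 1 × 2 = 88,200 bytes/s.
File B: 144,000 × 1 × 8 = 1,152,000 bytes/s.
File B is larger; ratio = 1,187,712,000 / 90,934,200 = 13.06.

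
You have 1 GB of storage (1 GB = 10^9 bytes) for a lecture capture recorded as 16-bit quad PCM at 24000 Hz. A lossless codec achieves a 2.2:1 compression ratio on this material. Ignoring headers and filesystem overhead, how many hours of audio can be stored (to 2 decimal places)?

3.18 hours

Uncompressed byte rate = 24,000 × 2 × 4 = 192,000 bytes/s.
After 2.2:1 compression, effective rate ≈ 87272.73 bytes/s.
Capacity = 1 × 1,000,000,000 = 1,000,000,000 bytes.
1,000,000,000 / effective rate ≈ 11458.33 s → 3.18 hours.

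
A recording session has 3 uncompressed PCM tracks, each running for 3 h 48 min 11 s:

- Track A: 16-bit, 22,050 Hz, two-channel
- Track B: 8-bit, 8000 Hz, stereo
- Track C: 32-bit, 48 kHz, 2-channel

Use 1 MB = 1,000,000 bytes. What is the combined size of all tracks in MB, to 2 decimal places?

6683.95 MB

3 h 48 min 11 s = 13,691 s.
Track A: 22,050 × 13,691 × 2 × 2 = 1,207,546,200 bytes.
Track B: 8,000 × 13,691 × 1 × 2 = 219,056,000 bytes.
Track C: 48,000 × 13,691 × 4 × 2 = 5,257,344,000 bytes.
Total = 6,683,946,200 bytes = 6683.95 MB.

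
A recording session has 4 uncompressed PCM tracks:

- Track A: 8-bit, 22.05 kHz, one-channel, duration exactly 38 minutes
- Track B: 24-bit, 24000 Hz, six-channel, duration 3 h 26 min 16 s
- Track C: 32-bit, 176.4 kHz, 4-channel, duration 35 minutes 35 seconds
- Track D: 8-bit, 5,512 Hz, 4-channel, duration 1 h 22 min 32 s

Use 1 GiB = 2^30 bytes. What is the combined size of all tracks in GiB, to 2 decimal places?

10.74 GiB

Track A: exactly 38 minutes = 2,280 s; 22,050 × 2,280 × 1 × 1 = 50,274,000 bytes.
Track B: 3 h 26 min 16 s = 12,376 s; 24,000 × 12,376 × 3 × 6 = 5,346,432,000 bytes.
Track C: 35 minutes 35 seconds = 2,135 s; 176,400 × 2,135 × 4 × 4 = 6,025,824,000 bytes.
Track D: 1 h 22 min 32 s = 4,952 s; 5,512 × 4,952 × 1 × 4 = 109,181,696 bytes.
Total = 11,531,711,696 bytes = 10.74 GiB.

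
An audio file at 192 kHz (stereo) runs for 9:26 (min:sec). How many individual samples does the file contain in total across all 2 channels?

9:26 (min:sec) = 566 s.
192,000 × 566 s × 2 ch = 217,344,000 samples.

217,344,000 samples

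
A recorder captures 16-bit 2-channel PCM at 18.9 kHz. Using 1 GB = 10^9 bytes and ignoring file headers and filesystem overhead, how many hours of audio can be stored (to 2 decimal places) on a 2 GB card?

7.35 hours

Uncompressed byte rate = 18,900 × 2 × 2 = 75,600 bytes/s.
Capacity = 2 × 1,000,000,000 = 2,000,000,000 bytes.
2,000,000,000 / 75,600 ≈ 26455.03 s → 7.35 hours.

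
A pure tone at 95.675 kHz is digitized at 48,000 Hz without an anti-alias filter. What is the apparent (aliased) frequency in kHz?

Nyquist = 48,000/2 = 24,000 Hz; 95,675 Hz exceeds it.
Alias = |95,675 − 2×48,000| = |95,675 − 96,000| = 325 Hz = 0.325 kHz.

0.325 kHz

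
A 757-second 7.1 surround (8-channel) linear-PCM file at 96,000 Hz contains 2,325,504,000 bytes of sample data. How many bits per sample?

Bytes per sample = 2,325,504,000 / (96,000 × 757 × 8) = 2,325,504,000 / 581,376,000 = 4.
Bit depth = 4 × 8 = 32 bits.

32 bits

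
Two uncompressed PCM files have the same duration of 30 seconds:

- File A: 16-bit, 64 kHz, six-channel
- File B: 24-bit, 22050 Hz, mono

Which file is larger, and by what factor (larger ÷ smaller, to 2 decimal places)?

File A: 64,000 × 2 × 6 = 768,000 bytes/s.
File B: 22,050 × 3 × 1 = 66,150 bytes/s.
File A is larger; ratio = 23,040,000 / 1,984,500 = 11.61.

File A, by a factor of 11.61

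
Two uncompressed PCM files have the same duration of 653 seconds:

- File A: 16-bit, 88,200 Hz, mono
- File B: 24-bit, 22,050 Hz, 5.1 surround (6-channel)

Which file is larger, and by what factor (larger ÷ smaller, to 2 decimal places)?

File A: 88,200 × 2 × 1 = 176,400 bytes/s.
File B: 22,050 × 3 × 6 = 396,900 bytes/s.
File B is larger; ratio = 259,175,700 / 115,189,200 = 2.25.

File B, by a factor of 2.25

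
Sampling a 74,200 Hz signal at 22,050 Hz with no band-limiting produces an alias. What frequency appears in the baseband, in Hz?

Nyquist = 22,050/2 = 11,025 Hz; 74,200 Hz exceeds it.
Alias = |74,200 − 3×22,050| = |74,200 − 66,150| = 8,050 Hz.

8,050 Hz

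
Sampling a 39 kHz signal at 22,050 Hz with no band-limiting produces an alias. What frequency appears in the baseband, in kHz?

5.1 kHz

Nyquist = 22,050/2 = 11,025 Hz; 39,000 Hz exceeds it.
Alias = |39,000 − 2×22,050| = |39,000 − 44,100| = 5,100 Hz = 5.1 kHz.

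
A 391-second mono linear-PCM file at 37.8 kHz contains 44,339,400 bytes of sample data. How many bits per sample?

24 bits

Bytes per sample = 44,339,400 / (37,800 × 391 × 1) = 44,339,400 / 14,779,800 = 3.
Bit depth = 3 × 8 = 24 bits.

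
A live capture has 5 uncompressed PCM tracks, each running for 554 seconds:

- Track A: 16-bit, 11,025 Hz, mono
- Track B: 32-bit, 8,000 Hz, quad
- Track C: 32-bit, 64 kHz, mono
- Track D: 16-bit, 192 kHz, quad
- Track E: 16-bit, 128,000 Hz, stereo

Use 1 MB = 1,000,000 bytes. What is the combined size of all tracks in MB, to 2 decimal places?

Track A: 11,025 × 554 × 2 × 1 = 12,215,700 bytes.
Track B: 8,000 × 554 × 4 × 4 = 70,912,000 bytes.
Track C: 64,000 × 554 × 4 × 1 = 141,824,000 bytes.
Track D: 192,000 × 554 × 2 × 4 = 850,944,000 bytes.
Track E: 128,000 × 554 × 2 × 2 = 283,648,000 bytes.
Total = 1,359,543,700 bytes = 1359.54 MB.

1359.54 MB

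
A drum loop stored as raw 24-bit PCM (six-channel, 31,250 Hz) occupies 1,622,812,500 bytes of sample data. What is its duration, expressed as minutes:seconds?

48:05

Byte rate = 31,250 × 3 × 6 = 562,500 bytes/s.
Duration = 1,622,812,500 / 562,500 = 2,885 s.
2,885 s = 48:05.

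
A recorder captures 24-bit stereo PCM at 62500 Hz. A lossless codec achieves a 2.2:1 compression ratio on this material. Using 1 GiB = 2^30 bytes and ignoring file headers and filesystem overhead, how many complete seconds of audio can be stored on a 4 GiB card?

25,197 seconds

Uncompressed byte rate = 62,500 × 3 × 2 = 375,000 bytes/s.
After 2.2:1 compression, effective rate ≈ 170454.55 bytes/s.
Capacity = 4 × 1,073,741,824 = 4,294,967,296 bytes.
4,294,967,296 / effective rate ≈ 25197.14 s → 25,197 seconds.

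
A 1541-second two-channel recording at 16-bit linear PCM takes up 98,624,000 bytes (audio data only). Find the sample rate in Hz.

16,000 Hz

Bytes = sample_rate × seconds × bytes_per_sample × channels.
sample_rate = 98,624,000 / (1,541 × 2 × 2) = 98,624,000 / 6,164 = 16,000 Hz.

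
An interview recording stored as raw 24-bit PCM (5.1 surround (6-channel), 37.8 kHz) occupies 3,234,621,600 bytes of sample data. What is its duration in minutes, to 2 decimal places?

79.23 minutes

Byte rate = 37,800 × 3 × 6 = 680,400 bytes/s.
Duration = 3,234,621,600 / 680,400 = 4,754 s.
4,754 s / 60 = 79.23 minutes.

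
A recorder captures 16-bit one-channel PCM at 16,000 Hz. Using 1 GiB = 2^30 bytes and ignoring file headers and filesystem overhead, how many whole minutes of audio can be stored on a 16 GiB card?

8,947 minutes

Uncompressed byte rate = 16,000 × 2 × 1 = 32,000 bytes/s.
Capacity = 16 × 1,073,741,824 = 17,179,869,184 bytes.
17,179,869,184 / 32,000 ≈ 536870.91 s → 8,947 minutes.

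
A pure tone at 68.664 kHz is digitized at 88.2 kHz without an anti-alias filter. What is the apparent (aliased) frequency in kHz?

19.536 kHz

Nyquist = 88,200/2 = 44,100 Hz; 68,664 Hz exceeds it.
Alias = |68,664 − 1×88,200| = |68,664 − 88,200| = 19,536 Hz = 19.536 kHz.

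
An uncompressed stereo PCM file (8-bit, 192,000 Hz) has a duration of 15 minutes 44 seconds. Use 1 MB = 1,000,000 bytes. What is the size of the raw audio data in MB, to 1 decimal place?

362.5 MB

Duration = 15 minutes 44 seconds = 944 s.
Bytes = 192,000 samples/s × 944 s × 1 bytes/sample × 2 ch = 362,496,000 bytes.
362,496,000 / 1,000,000 = 362.5 MB.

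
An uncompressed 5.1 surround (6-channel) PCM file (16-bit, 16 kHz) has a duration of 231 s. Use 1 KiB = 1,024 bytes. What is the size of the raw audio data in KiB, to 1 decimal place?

43312.5 KiB

Bytes = 16,000 samples/s × 231 s × 2 bytes/sample × 6 ch = 44,352,000 bytes.
44,352,000 / 1,024 = 43312.5 KiB.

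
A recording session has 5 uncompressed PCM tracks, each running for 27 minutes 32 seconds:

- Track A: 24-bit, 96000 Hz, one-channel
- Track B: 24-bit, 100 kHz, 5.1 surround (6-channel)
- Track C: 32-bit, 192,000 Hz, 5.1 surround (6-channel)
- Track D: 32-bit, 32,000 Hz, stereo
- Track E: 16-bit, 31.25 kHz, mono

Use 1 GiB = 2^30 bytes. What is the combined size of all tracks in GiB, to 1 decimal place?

10.8 GiB

27 minutes 32 seconds = 1,652 s.
Track A: 96,000 × 1,652 × 3 × 1 = 475,776,000 bytes.
Track B: 100,000 × 1,652 × 3 × 6 = 2,973,600,000 bytes.
Track C: 192,000 × 1,652 × 4 × 6 = 7,612,416,000 bytes.
Track D: 32,000 × 1,652 × 4 × 2 = 422,912,000 bytes.
Track E: 31,250 × 1,652 × 2 × 1 = 103,250,000 bytes.
Total = 11,587,954,000 bytes = 10.8 GiB.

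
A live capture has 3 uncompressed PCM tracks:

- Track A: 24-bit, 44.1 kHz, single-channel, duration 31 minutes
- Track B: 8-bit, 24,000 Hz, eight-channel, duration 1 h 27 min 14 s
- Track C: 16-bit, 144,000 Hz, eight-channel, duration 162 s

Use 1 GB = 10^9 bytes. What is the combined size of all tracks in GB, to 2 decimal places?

Track A: 31 minutes = 1,860 s; 44,100 × 1,860 × 3 × 1 = 246,078,000 bytes.
Track B: 1 h 27 min 14 s = 5,234 s; 24,000 × 5,234 × 1 × 8 = 1,004,928,000 bytes.
Track C: 144,000 × 162 × 2 × 8 = 373,248,000 bytes.
Total = 1,624,254,000 bytes = 1.62 GB.

1.62 GB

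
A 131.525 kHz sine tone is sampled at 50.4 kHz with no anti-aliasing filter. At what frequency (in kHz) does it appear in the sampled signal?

Nyquist = 50,400/2 = 25,200 Hz; 131,525 Hz exceeds it.
Alias = |131,525 − 3×50,400| = |131,525 − 151,200| = 19,675 Hz = 19.675 kHz.

19.675 kHz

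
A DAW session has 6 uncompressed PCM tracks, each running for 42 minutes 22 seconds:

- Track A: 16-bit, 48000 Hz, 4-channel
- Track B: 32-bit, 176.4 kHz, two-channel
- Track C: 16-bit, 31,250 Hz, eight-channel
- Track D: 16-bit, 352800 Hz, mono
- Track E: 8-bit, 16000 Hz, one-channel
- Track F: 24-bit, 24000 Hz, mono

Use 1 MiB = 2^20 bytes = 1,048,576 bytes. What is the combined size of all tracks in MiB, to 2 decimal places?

42 minutes 22 seconds = 2,542 s.
Track A: 48,000 × 2,542 × 2 × 4 = 976,128,000 bytes.
Track B: 176,400 × 2,542 × 4 × 2 = 3,587,270,400 bytes.
Track C: 31,250 × 2,542 × 2 × 8 = 1,271,000,000 bytes.
Track D: 352,800 × 2,542 × 2 × 1 = 1,793,635,200 bytes.
Track E: 16,000 × 2,542 × 1 × 1 = 40,672,000 bytes.
Track F: 24,000 × 2,542 × 3 × 1 = 183,024,000 bytes.
Total = 7,851,729,600 bytes = 7487.99 MiB.

7487.99 MiB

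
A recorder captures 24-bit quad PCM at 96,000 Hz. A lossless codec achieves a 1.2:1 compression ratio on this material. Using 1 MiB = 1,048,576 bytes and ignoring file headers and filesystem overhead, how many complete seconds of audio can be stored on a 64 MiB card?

69 seconds

Uncompressed byte rate = 96,000 × 3 × 4 = 1,152,000 bytes/s.
After 1.2:1 compression, effective rate ≈ 960000 bytes/s.
Capacity = 64 × 1,048,576 = 67,108,864 bytes.
67,108,864 / effective rate ≈ 69.91 s → 69 seconds.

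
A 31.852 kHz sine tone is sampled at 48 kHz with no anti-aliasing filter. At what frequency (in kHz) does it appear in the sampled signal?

16.148 kHz

Nyquist = 48,000/2 = 24,000 Hz; 31,852 Hz exceeds it.
Alias = |31,852 − 1×48,000| = |31,852 − 48,000| = 16,148 Hz = 16.148 kHz.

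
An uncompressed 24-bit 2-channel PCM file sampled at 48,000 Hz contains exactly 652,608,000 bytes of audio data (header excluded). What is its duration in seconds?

Byte rate = 48,000 × 3 × 2 = 288,000 bytes/s.
Duration = 652,608,000 / 288,000 = 2,266 s.

2,266 seconds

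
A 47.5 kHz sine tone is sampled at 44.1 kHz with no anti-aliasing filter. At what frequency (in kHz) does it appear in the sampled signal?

Nyquist = 44,100/2 = 22,050 Hz; 47,500 Hz exceeds it.
Alias = |47,500 − 1×44,100| = |47,500 − 44,100| = 3,400 Hz = 3.4 kHz.

3.4 kHz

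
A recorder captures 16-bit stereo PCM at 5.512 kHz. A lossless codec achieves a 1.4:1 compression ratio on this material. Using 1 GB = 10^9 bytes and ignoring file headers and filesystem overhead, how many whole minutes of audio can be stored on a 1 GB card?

1,058 minutes

Uncompressed byte rate = 5,512 × 2 × 2 = 22,048 bytes/s.
After 1.4:1 compression, effective rate ≈ 15748.57 bytes/s.
Capacity = 1 × 1,000,000,000 = 1,000,000,000 bytes.
1,000,000,000 / effective rate ≈ 63497.82 s → 1,058 minutes.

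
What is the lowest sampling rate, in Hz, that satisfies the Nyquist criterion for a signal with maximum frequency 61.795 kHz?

Minimum sample rate = 2 × 61,795 Hz = 123,590 Hz.

123,590 Hz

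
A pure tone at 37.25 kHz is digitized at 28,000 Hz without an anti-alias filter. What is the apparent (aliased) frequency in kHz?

Nyquist = 28,000/2 = 14,000 Hz; 37,250 Hz exceeds it.
Alias = |37,250 − 1×28,000| = |37,250 − 28,000| = 9,250 Hz = 9.25 kHz.

9.25 kHz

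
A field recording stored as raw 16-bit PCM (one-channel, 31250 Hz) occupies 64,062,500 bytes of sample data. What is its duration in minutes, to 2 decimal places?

17.08 minutes

Byte rate = 31,250 × 2 × 1 = 62,500 bytes/s.
Duration = 64,062,500 / 62,500 = 1,025 s.
1,025 s / 60 = 17.08 minutes.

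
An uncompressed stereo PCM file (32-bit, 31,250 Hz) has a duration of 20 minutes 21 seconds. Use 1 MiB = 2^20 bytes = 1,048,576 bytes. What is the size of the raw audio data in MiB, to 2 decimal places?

291.11 MiB

Duration = 20 minutes 21 seconds = 1,221 s.
Bytes = 31,250 samples/s × 1,221 s × 4 bytes/sample × 2 ch = 305,250,000 bytes.
305,250,000 / 1,048,576 = 291.11 MiB.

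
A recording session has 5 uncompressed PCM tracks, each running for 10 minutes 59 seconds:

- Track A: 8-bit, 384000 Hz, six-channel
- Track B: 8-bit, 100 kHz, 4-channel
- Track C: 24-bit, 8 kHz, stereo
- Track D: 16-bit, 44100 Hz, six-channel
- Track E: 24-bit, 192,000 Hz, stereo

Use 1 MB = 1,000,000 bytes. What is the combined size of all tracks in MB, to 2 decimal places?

2921.48 MB

10 minutes 59 seconds = 659 s.
Track A: 384,000 × 659 × 1 × 6 = 1,518,336,000 bytes.
Track B: 100,000 × 659 × 1 × 4 = 263,600,000 bytes.
Track C: 8,000 × 659 × 3 × 2 = 31,632,000 bytes.
Track D: 44,100 × 659 × 2 × 6 = 348,742,800 bytes.
Track E: 192,000 × 659 × 3 × 2 = 759,168,000 bytes.
Total = 2,921,478,800 bytes = 2921.48 MB.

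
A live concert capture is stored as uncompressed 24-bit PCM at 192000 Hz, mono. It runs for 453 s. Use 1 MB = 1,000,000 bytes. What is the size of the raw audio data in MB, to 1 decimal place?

Bytes = 192,000 samples/s × 453 s × 3 bytes/sample × 1 ch = 260,928,000 bytes.
260,928,000 / 1,000,000 = 260.9 MB.

260.9 MB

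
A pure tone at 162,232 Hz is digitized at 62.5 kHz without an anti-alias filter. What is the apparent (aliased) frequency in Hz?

25,268 Hz

Nyquist = 62,500/2 = 31,250 Hz; 162,232 Hz exceeds it.
Alias = |162,232 − 3×62,500| = |162,232 − 187,500| = 25,268 Hz.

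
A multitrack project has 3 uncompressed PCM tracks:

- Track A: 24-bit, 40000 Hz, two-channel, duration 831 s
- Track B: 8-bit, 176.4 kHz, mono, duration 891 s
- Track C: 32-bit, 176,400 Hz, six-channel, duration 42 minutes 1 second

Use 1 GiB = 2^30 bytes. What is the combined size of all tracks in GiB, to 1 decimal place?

10.3 GiB

Track A: 40,000 × 831 × 3 × 2 = 199,440,000 bytes.
Track B: 176,400 × 891 × 1 × 1 = 157,172,400 bytes.
Track C: 42 minutes 1 second = 2,521 s; 176,400 × 2,521 × 4 × 6 = 10,672,905,600 bytes.
Total = 11,029,518,000 bytes = 10.3 GiB.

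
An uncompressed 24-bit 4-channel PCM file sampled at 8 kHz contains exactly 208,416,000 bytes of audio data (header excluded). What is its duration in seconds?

Byte rate = 8,000 × 3 × 4 = 96,000 bytes/s.
Duration = 208,416,000 / 96,000 = 2,171 s.

2,171 seconds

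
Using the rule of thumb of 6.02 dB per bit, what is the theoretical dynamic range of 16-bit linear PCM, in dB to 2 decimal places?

16 × 6.02 = 96.32 dB.

96.32 dB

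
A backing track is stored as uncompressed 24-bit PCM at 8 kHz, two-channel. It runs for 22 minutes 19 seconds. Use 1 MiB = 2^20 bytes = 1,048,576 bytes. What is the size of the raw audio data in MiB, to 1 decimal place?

Duration = 22 minutes 19 seconds = 1,339 s.
Bytes = 8,000 samples/s × 1,339 s × 3 bytes/sample × 2 ch = 64,272,000 bytes.
64,272,000 / 1,048,576 = 61.3 MiB.

61.3 MiB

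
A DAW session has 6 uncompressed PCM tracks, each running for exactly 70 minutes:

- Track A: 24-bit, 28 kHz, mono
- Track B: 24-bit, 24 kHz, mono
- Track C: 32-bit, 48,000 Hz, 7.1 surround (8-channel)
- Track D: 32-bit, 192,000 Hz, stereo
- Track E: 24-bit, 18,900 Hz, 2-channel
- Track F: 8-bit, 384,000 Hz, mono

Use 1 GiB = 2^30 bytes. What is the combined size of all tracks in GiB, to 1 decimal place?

14.6 GiB

exactly 70 minutes = 4,200 s.
Track A: 28,000 × 4,200 × 3 × 1 = 352,800,000 bytes.
Track B: 24,000 × 4,200 × 3 × 1 = 302,400,000 bytes.
Track C: 48,000 × 4,200 × 4 × 8 = 6,451,200,000 bytes.
Track D: 192,000 × 4,200 × 4 × 2 = 6,451,200,000 bytes.
Track E: 18,900 × 4,200 × 3 × 2 = 476,280,000 bytes.
Track F: 384,000 × 4,200 × 1 × 1 = 1,612,800,000 bytes.
Total = 15,646,680,000 bytes = 14.6 GiB.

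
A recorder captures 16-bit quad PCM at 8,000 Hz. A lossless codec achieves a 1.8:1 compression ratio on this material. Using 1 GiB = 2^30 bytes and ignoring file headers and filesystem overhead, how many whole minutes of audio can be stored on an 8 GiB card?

Uncompressed byte rate = 8,000 × 2 × 4 = 64,000 bytes/s.
After 1.8:1 compression, effective rate ≈ 35555.56 bytes/s.
Capacity = 8 × 1,073,741,824 = 8,589,934,592 bytes.
8,589,934,592 / effective rate ≈ 241591.91 s → 4,026 minutes.

4,026 minutes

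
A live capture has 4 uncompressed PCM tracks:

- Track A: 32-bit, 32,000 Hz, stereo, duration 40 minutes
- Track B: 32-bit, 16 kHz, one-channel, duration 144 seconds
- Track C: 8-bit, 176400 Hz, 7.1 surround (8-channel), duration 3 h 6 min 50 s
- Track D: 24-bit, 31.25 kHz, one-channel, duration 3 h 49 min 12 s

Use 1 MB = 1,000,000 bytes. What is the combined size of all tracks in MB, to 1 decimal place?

Track A: 40 minutes = 2,400 s; 32,000 × 2,400 × 4 × 2 = 614,400,000 bytes.
Track B: 16,000 × 144 × 4 × 1 = 9,216,000 bytes.
Track C: 3 h 6 min 50 s = 11,210 s; 176,400 × 11,210 × 1 × 8 = 15,819,552,000 bytes.
Track D: 3 h 49 min 12 s = 13,752 s; 31,250 × 13,752 × 3 × 1 = 1,289,250,000 bytes.
Total = 17,732,418,000 bytes = 17732.4 MB.

17732.4 MB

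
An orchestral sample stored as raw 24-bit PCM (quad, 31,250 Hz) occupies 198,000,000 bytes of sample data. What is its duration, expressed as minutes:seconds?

8:48

Byte rate = 31,250 × 3 × 4 = 375,000 bytes/s.
Duration = 198,000,000 / 375,000 = 528 s.
528 s = 8:48.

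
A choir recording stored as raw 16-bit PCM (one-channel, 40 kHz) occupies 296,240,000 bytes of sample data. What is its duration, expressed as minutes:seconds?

61:43

Byte rate = 40,000 × 2 × 1 = 80,000 bytes/s.
Duration = 296,240,000 / 80,000 = 3,703 s.
3,703 s = 61:43.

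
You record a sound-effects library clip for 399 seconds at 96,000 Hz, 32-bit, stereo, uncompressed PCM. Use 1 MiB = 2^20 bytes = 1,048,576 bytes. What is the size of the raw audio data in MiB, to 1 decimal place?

Bytes = 96,000 samples/s × 399 s × 4 bytes/sample × 2 ch = 306,432,000 bytes.
306,432,000 / 1,048,576 = 292.2 MiB.

292.2 MiB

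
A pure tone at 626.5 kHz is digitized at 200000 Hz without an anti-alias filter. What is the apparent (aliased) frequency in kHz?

Nyquist = 200,000/2 = 100,000 Hz; 626,500 Hz exceeds it.
Alias = |626,500 − 3×200,000| = |626,500 − 600,000| = 26,500 Hz = 26.5 kHz.

26.5 kHz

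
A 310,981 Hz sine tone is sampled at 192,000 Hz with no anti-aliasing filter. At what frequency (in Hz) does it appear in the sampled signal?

Nyquist = 192,000/2 = 96,000 Hz; 310,981 Hz exceeds it.
Alias = |310,981 − 2×192,000| = |310,981 − 384,000| = 73,019 Hz.

73,019 Hz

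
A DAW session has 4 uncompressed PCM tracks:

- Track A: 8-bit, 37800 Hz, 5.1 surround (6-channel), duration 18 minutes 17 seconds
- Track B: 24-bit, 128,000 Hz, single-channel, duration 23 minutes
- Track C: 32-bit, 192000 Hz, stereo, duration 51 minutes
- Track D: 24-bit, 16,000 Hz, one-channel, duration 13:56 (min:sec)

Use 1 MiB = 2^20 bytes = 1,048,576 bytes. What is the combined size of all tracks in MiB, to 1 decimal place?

Track A: 18 minutes 17 seconds = 1,097 s; 37,800 × 1,097 × 1 × 6 = 248,799,600 bytes.
Track B: 23 minutes = 1,380 s; 128,000 × 1,380 × 3 × 1 = 529,920,000 bytes.
Track C: 51 minutes = 3,060 s; 192,000 × 3,060 × 4 × 2 = 4,700,160,000 bytes.
Track D: 13:56 (min:sec) = 836 s; 16,000 × 836 × 3 × 1 = 40,128,000 bytes.
Total = 5,519,007,600 bytes = 5263.3 MiB.

5263.3 MiB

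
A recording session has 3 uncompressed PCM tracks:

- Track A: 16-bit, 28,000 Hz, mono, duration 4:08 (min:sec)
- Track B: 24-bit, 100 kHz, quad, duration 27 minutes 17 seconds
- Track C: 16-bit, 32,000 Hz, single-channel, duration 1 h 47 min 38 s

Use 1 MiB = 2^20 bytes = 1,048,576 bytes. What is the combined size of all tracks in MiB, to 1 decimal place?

Track A: 4:08 (min:sec) = 248 s; 28,000 × 248 × 2 × 1 = 13,888,000 bytes.
Track B: 27 minutes 17 seconds = 1,637 s; 100,000 × 1,637 × 3 × 4 = 1,964,400,000 bytes.
Track C: 1 h 47 min 38 s = 6,458 s; 32,000 × 6,458 × 2 × 1 = 413,312,000 bytes.
Total = 2,391,600,000 bytes = 2280.8 MiB.

2280.8 MiB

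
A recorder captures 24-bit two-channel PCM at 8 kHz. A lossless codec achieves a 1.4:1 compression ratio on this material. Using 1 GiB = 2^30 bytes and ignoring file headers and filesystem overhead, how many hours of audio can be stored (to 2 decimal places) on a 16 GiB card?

Uncompressed byte rate = 8,000 × 3 × 2 = 48,000 bytes/s.
After 1.4:1 compression, effective rate ≈ 34285.71 bytes/s.
Capacity = 16 × 1,073,741,824 = 17,179,869,184 bytes.
17,179,869,184 / effective rate ≈ 501079.52 s → 139.19 hours.

139.19 hours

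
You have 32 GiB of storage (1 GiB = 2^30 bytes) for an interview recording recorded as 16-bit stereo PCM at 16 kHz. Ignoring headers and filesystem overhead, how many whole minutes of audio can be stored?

8,947 minutes

Uncompressed byte rate = 16,000 × 2 × 2 = 64,000 bytes/s.
Capacity = 32 × 1,073,741,824 = 34,359,738,368 bytes.
34,359,738,368 / 64,000 ≈ 536870.91 s → 8,947 minutes.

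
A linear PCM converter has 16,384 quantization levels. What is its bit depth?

log2(16,384) = 14.

14 bits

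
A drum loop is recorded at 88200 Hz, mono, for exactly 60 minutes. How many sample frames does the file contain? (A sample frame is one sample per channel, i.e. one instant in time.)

317,520,000 sample frames

exactly 60 minutes = 3,600 s.
88,200 samples/s × 3,600 s = 317,520,000 frames.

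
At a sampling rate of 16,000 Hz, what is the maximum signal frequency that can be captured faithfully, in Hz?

8,000 Hz

Nyquist frequency = sample rate / 2 = 16,000 / 2 = 8,000 Hz.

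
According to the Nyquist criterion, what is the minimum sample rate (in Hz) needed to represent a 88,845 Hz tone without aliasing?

Minimum sample rate = 2 × 88,845 Hz = 177,690 Hz.

177,690 Hz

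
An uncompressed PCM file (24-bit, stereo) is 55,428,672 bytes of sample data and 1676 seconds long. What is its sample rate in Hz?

5,512 Hz

Bytes = sample_rate × seconds × bytes_per_sample × channels.
sample_rate = 55,428,672 / (1,676 × 3 × 2) = 55,428,672 / 10,056 = 5,512 Hz.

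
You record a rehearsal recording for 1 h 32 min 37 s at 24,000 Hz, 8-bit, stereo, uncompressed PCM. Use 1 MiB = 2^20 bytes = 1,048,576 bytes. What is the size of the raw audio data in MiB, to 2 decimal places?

Duration = 1 h 32 min 37 s = 5,557 s.
Bytes = 24,000 samples/s × 5,557 s × 1 bytes/sample × 2 ch = 266,736,000 bytes.
266,736,000 / 1,048,576 = 254.38 MiB.

254.38 MiB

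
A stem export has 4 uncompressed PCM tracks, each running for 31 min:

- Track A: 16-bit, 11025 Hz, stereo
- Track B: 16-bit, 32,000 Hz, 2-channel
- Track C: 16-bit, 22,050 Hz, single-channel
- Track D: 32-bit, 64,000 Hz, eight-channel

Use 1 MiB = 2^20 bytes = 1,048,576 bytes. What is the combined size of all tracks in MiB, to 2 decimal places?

4016.32 MiB

31 min = 1,860 s.
Track A: 11,025 × 1,860 × 2 × 2 = 82,026,000 bytes.
Track B: 32,000 × 1,860 × 2 × 2 = 238,080,000 bytes.
Track C: 22,050 × 1,860 × 2 × 1 = 82,026,000 bytes.
Track D: 64,000 × 1,860 × 4 × 8 = 3,809,280,000 bytes.
Total = 4,211,412,000 bytes = 4016.32 MiB.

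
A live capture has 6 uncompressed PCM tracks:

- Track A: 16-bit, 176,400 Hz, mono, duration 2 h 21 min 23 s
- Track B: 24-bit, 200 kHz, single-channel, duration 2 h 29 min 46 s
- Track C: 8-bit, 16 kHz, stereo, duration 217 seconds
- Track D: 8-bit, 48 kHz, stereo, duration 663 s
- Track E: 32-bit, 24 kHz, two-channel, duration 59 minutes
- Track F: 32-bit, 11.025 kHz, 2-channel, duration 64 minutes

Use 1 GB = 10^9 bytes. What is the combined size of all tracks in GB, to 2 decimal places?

9.47 GB

Track A: 2 h 21 min 23 s = 8,483 s; 176,400 × 8,483 × 2 × 1 = 2,992,802,400 bytes.
Track B: 2 h 29 min 46 s = 8,986 s; 200,000 × 8,986 × 3 × 1 = 5,391,600,000 bytes.
Track C: 16,000 × 217 × 1 × 2 = 6,944,000 bytes.
Track D: 48,000 × 663 × 1 × 2 = 63,648,000 bytes.
Track E: 59 minutes = 3,540 s; 24,000 × 3,540 × 4 × 2 = 679,680,000 bytes.
Track F: 64 minutes = 3,840 s; 11,025 × 3,840 × 4 × 2 = 338,688,000 bytes.
Total = 9,473,362,400 bytes = 9.47 GB.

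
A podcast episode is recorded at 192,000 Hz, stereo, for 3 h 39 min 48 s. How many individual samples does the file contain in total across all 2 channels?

3 h 39 min 48 s = 13,188 s.
192,000 × 13,188 s × 2 ch = 5,064,192,000 samples.

5,064,192,000 samples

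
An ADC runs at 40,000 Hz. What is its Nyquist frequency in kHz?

20 kHz

Nyquist frequency = sample rate / 2 = 40,000 / 2 = 20 kHz.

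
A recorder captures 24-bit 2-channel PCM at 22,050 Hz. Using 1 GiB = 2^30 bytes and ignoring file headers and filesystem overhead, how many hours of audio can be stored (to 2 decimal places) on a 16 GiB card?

36.07 hours

Uncompressed byte rate = 22,050 × 3 × 2 = 132,300 bytes/s.
Capacity = 16 × 1,073,741,824 = 17,179,869,184 bytes.
17,179,869,184 / 132,300 ≈ 129855.4 s → 36.07 hours.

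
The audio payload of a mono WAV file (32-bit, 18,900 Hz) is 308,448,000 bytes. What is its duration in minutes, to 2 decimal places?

Byte rate = 18,900 × 4 × 1 = 75,600 bytes/s.
Duration = 308,448,000 / 75,600 = 4,080 s.
4,080 s / 60 = 68.00 minutes.

68.00 minutes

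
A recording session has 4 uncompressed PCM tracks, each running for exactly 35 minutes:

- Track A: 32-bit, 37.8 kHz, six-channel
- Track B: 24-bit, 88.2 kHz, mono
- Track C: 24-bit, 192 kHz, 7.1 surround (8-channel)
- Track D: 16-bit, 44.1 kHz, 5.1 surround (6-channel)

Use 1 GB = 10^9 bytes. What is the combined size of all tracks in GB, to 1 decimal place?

13.2 GB

exactly 35 minutes = 2,100 s.
Track A: 37,800 × 2,100 × 4 × 6 = 1,905,120,000 bytes.
Track B: 88,200 × 2,100 × 3 × 1 = 555,660,000 bytes.
Track C: 192,000 × 2,100 × 3 × 8 = 9,676,800,000 bytes.
Track D: 44,100 × 2,100 × 2 × 6 = 1,111,320,000 bytes.
Total = 13,248,900,000 bytes = 13.2 GB.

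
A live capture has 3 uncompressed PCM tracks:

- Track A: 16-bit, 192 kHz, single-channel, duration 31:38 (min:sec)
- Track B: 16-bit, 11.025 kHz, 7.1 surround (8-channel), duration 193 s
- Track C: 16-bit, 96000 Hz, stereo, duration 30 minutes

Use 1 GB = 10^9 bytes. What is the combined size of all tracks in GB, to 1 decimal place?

Track A: 31:38 (min:sec) = 1,898 s; 192,000 × 1,898 × 2 × 1 = 728,832,000 bytes.
Track B: 11,025 × 193 × 2 × 8 = 34,045,200 bytes.
Track C: 30 minutes = 1,800 s; 96,000 × 1,800 × 2 × 2 = 691,200,000 bytes.
Total = 1,454,077,200 bytes = 1.5 GB.

1.5 GB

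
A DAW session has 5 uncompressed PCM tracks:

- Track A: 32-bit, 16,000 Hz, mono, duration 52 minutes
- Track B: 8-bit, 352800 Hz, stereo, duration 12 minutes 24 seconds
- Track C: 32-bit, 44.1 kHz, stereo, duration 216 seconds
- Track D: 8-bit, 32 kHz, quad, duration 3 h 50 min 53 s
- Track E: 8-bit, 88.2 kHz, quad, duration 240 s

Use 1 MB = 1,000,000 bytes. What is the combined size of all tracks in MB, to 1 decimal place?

2658.7 MB

Track A: 52 minutes = 3,120 s; 16,000 × 3,120 × 4 × 1 = 199,680,000 bytes.
Track B: 12 minutes 24 seconds = 744 s; 352,800 × 744 × 1 × 2 = 524,966,400 bytes.
Track C: 44,100 × 216 × 4 × 2 = 76,204,800 bytes.
Track D: 3 h 50 min 53 s = 13,853 s; 32,000 × 13,853 × 1 × 4 = 1,773,184,000 bytes.
Track E: 88,200 × 240 × 1 × 4 = 84,672,000 bytes.
Total = 2,658,707,200 bytes = 2658.7 MB.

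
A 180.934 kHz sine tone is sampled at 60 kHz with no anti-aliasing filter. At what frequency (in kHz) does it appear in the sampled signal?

Nyquist = 60,000/2 = 30,000 Hz; 180,934 Hz exceeds it.
Alias = |180,934 − 3×60,000| = |180,934 − 180,000| = 934 Hz = 0.934 kHz.

0.934 kHz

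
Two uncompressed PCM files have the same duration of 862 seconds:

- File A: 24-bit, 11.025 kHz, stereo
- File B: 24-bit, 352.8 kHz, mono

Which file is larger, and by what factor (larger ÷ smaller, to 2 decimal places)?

File A: 11,025 × 3 × 2 = 66,150 bytes/s.
File B: 352,800 × 3 × 1 = 1,058,400 bytes/s.
File B is larger; ratio = 912,340,800 / 57,021,300 = 16.00.

File B, by a factor of 16.00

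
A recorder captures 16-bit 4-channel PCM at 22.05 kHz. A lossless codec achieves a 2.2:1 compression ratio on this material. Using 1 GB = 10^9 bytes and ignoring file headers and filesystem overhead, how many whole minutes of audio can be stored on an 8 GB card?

1,662 minutes

Uncompressed byte rate = 22,050 × 2 × 4 = 176,400 bytes/s.
After 2.2:1 compression, effective rate ≈ 80181.82 bytes/s.
Capacity = 8 × 1,000,000,000 = 8,000,000,000 bytes.
8,000,000,000 / effective rate ≈ 99773.24 s → 1,662 minutes.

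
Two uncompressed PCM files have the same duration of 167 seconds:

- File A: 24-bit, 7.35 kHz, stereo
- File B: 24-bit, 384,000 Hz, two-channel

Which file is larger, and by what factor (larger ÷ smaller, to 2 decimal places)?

File A: 7,350 × 3 × 2 = 44,100 bytes/s.
File B: 384,000 × 3 × 2 = 2,304,000 bytes/s.
File B is larger; ratio = 384,768,000 / 7,364,700 = 52.24.

File B, by a factor of 52.24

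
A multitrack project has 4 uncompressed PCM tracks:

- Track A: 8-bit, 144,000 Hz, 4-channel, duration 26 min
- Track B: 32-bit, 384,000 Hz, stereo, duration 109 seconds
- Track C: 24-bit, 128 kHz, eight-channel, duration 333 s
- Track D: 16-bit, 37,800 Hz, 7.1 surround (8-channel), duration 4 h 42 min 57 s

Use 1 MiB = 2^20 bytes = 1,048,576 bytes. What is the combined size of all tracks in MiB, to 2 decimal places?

11943.89 MiB

Track A: 26 min = 1,560 s; 144,000 × 1,560 × 1 × 4 = 898,560,000 bytes.
Track B: 384,000 × 109 × 4 × 2 = 334,848,000 bytes.
Track C: 128,000 × 333 × 3 × 8 = 1,022,976,000 bytes.
Track D: 4 h 42 min 57 s = 16,977 s; 37,800 × 16,977 × 2 × 8 = 10,267,689,600 bytes.
Total = 12,524,073,600 bytes = 11943.89 MiB.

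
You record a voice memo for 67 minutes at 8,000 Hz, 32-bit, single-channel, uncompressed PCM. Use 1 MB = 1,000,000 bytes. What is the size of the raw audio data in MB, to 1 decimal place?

128.6 MB

Duration = 67 minutes = 4,020 s.
Bytes = 8,000 samples/s × 4,020 s × 4 bytes/sample × 1 ch = 128,640,000 bytes.
128,640,000 / 1,000,000 = 128.6 MB.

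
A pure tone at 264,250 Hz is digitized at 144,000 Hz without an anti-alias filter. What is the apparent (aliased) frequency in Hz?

Nyquist = 144,000/2 = 72,000 Hz; 264,250 Hz exceeds it.
Alias = |264,250 − 2×144,000| = |264,250 − 288,000| = 23,750 Hz.

23,750 Hz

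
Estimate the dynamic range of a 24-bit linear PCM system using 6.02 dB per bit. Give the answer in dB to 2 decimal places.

144.48 dB

24 × 6.02 = 144.48 dB.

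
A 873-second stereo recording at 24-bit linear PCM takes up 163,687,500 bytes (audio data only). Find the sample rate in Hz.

31,250 Hz

Bytes = sample_rate × seconds × bytes_per_sample × channels.
sample_rate = 163,687,500 / (873 × 3 × 2) = 163,687,500 / 5,238 = 31,250 Hz.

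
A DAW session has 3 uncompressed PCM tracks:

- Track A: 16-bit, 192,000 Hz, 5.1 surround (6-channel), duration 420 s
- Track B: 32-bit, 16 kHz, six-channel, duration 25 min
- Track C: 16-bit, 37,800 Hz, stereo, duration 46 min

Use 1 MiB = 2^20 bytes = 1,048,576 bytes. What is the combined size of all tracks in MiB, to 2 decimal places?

1870.15 MiB

Track A: 192,000 × 420 × 2 × 6 = 967,680,000 bytes.
Track B: 25 min = 1,500 s; 16,000 × 1,500 × 4 × 6 = 576,000,000 bytes.
Track C: 46 min = 2,760 s; 37,800 × 2,760 × 2 × 2 = 417,312,000 bytes.
Total = 1,960,992,000 bytes = 1870.15 MiB.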